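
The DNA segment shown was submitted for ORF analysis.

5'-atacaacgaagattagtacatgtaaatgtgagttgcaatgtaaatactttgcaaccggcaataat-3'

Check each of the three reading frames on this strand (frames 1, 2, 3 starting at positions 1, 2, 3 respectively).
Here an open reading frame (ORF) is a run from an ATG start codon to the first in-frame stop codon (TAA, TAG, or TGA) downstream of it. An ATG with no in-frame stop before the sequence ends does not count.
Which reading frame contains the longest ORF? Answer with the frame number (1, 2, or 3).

2

Frame 1: ATA CAA CGA AGA TTA GTA CAT GTA AAT GTG AGT TGC AAT GTA AAT ACT TTG CAA CCG GCA ATA — no ATG→stop ORF.
Frame 2: TAC AAC GAA GAT TAG TAC ATG TAA ATG TGA GTT GCA ATG TAA ATA CTT TGC AAC CGG CAA TAA — ATG at 20, stop TAA at 23 → 6 nt; ATG at 26, stop TGA at 29 → 6 nt; ATG at 38, stop TAA at 41 → 6 nt.
Frame 3: ACA ACG AAG ATT AGT ACA TGT AAA TGT GAG TTG CAA TGT AAA TAC TTT GCA ACC GGC AAT AAT — no ATG→stop ORF.
Longest ORF is 6 nt in frame 2 (positions 20–25).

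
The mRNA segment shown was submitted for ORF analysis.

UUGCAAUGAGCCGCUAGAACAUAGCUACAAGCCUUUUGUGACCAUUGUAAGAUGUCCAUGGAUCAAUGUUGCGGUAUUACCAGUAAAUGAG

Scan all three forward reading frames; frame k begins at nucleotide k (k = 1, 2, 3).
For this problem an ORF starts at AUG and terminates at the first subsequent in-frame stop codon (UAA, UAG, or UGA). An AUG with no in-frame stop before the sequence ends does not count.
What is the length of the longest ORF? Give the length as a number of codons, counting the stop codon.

13

Frame 1: UUG CAA UGA GCC GCU AGA ACA UAG CUA CAA GCC UUU UGU GAC CAU UGU AAG AUG UCC AUG GAU CAA UGU UGC GGU AUU ACC AGU AAA UGA — AUG at 52, stop UGA at 88 → 39 nt; AUG at 58, stop UGA at 88 → 33 nt.
Frame 2: UGC AAU GAG CCG CUA GAA CAU AGC UAC AAG CCU UUU GUG ACC AUU GUA AGA UGU CCA UGG AUC AAU GUU GCG GUA UUA CCA GUA AAU GAG — no AUG→stop ORF.
Frame 3: GCA AUG AGC CGC UAG AAC AUA GCU ACA AGC CUU UUG UGA CCA UUG UAA GAU GUC CAU GGA UCA AUG UUG CGG UAU UAC CAG UAA AUG — AUG at 6, stop UAG at 15 → 12 nt; AUG at 66, stop UAA at 84 → 21 nt.
Longest: frame 1, positions 52–90, 39 nt = 13 codons = 12 aa. → 13 codons.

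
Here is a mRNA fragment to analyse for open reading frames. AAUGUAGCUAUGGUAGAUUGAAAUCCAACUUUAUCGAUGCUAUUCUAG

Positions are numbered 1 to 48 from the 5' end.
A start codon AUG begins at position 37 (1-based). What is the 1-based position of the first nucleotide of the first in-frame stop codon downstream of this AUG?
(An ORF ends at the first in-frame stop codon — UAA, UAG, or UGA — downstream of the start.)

46

Codons from position 37: AUG (37–39), CUA (40–42), UUC (43–45), UAG (46–48).
UAG is a stop codon; it begins at position 46.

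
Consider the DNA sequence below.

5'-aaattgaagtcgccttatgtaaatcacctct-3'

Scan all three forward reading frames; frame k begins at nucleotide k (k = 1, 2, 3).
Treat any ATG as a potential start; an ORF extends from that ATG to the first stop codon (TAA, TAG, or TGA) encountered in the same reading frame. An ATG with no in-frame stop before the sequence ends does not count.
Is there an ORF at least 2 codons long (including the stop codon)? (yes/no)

yes

Frame 1: AAA TTG AAG TCG CCT TAT GTA AAT CAC CTC — no ATG→stop ORF.
Frame 2: AAT TGA AGT CGC CTT ATG TAA ATC ACC TCT — ATG at 17, stop TAA at 20 → 6 nt.
Frame 3: ATT GAA GTC GCC TTA TGT AAA TCA CCT — no ATG→stop ORF.
Frame 2 has an ORF of 2 codons (positions 17–22) ≥ 2, so yes.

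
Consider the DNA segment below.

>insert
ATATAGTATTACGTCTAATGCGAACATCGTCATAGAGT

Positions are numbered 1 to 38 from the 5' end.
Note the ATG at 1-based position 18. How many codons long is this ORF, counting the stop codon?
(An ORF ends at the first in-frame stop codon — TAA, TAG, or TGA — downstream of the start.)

Codons from position 18: ATG (18–20), CGA (21–23), ACA (24–26), TCG (27–29), TCA (30–32), TAG (33–35).
TAG is the first in-frame stop; that's 6 codons including the stop.

6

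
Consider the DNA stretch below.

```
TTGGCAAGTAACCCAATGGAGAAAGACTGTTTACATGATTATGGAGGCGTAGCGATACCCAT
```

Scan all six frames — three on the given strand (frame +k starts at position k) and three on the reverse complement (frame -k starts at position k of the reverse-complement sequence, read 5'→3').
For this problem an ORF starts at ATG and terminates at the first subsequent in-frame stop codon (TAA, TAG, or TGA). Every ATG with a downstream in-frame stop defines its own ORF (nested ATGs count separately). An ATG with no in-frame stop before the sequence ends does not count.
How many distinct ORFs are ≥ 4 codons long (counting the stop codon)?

Reverse complement (5'→3'): ATGGGTATCGCTACGCCTCCATAATCATGTAAACAGTCTTTCTCCATTGGGTTACTTGCCAA
Frame +1: TTG GCA AGT AAC CCA ATG GAG AAA GAC TGT TTA CAT GAT TAT GGA GGC GTA GCG ATA CCC — no ATG→stop ORF.
Frame +2: TGG CAA GTA ACC CAA TGG AGA AAG ACT GTT TAC ATG ATT ATG GAG GCG TAG CGA TAC CCA — ATG at 35, stop TAG at 50 → 18 nt; ATG at 41, stop TAG at 50 → 12 nt.
Frame +3: GGC AAG TAA CCC AAT GGA GAA AGA CTG TTT ACA TGA TTA TGG AGG CGT AGC GAT ACC CAT — no ATG→stop ORF.
Frame -1: ATG GGT ATC GCT ACG CCT CCA TAA TCA TGT AAA CAG TCT TTC TCC ATT GGG TTA CTT GCC — ATG at 1, stop TAA at 22 → 24 nt.
Frame -2: TGG GTA TCG CTA CGC CTC CAT AAT CAT GTA AAC AGT CTT TCT CCA TTG GGT TAC TTG CCA — no ATG→stop ORF.
Frame -3: GGG TAT CGC TAC GCC TCC ATA ATC ATG TAA ACA GTC TTT CTC CAT TGG GTT ACT TGC CAA — ATG at 27, stop TAA at 30 → 6 nt.
ORFs ≥ 4 codons: frame +2 35–52 (6 codons), frame +2 41–52 (4 codons), frame -1 1–24 (8 codons). Count = 3.

3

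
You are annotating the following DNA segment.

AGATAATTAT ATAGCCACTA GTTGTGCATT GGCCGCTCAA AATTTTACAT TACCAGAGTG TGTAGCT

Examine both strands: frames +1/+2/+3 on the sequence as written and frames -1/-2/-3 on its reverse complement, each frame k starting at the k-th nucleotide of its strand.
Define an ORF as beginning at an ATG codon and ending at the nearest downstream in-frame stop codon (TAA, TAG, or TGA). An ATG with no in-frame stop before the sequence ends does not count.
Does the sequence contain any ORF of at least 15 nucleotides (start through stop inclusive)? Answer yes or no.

Reverse complement (5'→3'): AGCTACACACTCTGGTAATGTAAAATTTTGAGCGGCCAATGCACAACTAGTGGCTATATAATTATCT
Frame +1: AGA TAA TTA TAT AGC CAC TAG TTG TGC ATT GGC CGC TCA AAA TTT TAC ATT ACC AGA GTG TGT AGC — no ATG→stop ORF.
Frame +2: GAT AAT TAT ATA GCC ACT AGT TGT GCA TTG GCC GCT CAA AAT TTT ACA TTA CCA GAG TGT GTA GCT — no ATG→stop ORF.
Frame +3: ATA ATT ATA TAG CCA CTA GTT GTG CAT TGG CCG CTC AAA ATT TTA CAT TAC CAG AGT GTG TAG — no ATG→stop ORF.
Frame -1: AGC TAC ACA CTC TGG TAA TGT AAA ATT TTG AGC GGC CAA TGC ACA ACT AGT GGC TAT ATA ATT ATC — no ATG→stop ORF.
Frame -2: GCT ACA CAC TCT GGT AAT GTA AAA TTT TGA GCG GCC AAT GCA CAA CTA GTG GCT ATA TAA TTA TCT — no ATG→stop ORF.
Frame -3: CTA CAC ACT CTG GTA ATG TAA AAT TTT GAG CGG CCA ATG CAC AAC TAG TGG CTA TAT AAT TAT — ATG at 18, stop TAA at 21 → 6 nt; ATG at 39, stop TAG at 48 → 12 nt.
Largest ORF found is 12 nucleotides < 15, so no.

no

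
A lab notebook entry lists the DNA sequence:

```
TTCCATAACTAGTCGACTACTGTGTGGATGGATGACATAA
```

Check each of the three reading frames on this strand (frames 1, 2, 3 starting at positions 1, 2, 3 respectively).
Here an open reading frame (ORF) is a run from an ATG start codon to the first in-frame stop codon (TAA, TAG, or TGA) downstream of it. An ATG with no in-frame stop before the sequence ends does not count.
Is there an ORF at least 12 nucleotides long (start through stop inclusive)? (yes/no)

Frame 1: TTC CAT AAC TAG TCG ACT ACT GTG TGG ATG GAT GAC ATA — no ATG→stop ORF.
Frame 2: TCC ATA ACT AGT CGA CTA CTG TGT GGA TGG ATG ACA TAA — ATG at 32, stop TAA at 38 → 9 nt.
Frame 3: CCA TAA CTA GTC GAC TAC TGT GTG GAT GGA TGA CAT — no ATG→stop ORF.
Largest ORF found is 9 nucleotides < 12, so no.

no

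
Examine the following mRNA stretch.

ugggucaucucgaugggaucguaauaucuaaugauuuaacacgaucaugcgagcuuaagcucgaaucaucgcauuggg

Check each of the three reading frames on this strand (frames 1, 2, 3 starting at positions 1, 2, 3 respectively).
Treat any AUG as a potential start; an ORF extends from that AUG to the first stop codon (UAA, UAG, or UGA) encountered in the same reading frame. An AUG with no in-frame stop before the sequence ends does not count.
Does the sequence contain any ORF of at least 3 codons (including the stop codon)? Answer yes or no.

yes

Frame 1: UGG GUC AUC UCG AUG GGA UCG UAA UAU CUA AUG AUU UAA CAC GAU CAU GCG AGC UUA AGC UCG AAU CAU CGC AUU GGG — AUG at 13, stop UAA at 22 → 12 nt; AUG at 31, stop UAA at 37 → 9 nt.
Frame 2: GGG UCA UCU CGA UGG GAU CGU AAU AUC UAA UGA UUU AAC ACG AUC AUG CGA GCU UAA GCU CGA AUC AUC GCA UUG — AUG at 47, stop UAA at 56 → 12 nt.
Frame 3: GGU CAU CUC GAU GGG AUC GUA AUA UCU AAU GAU UUA ACA CGA UCA UGC GAG CUU AAG CUC GAA UCA UCG CAU UGG — no AUG→stop ORF.
Frame 1 has an ORF of 4 codons (positions 13–24) ≥ 3, so yes.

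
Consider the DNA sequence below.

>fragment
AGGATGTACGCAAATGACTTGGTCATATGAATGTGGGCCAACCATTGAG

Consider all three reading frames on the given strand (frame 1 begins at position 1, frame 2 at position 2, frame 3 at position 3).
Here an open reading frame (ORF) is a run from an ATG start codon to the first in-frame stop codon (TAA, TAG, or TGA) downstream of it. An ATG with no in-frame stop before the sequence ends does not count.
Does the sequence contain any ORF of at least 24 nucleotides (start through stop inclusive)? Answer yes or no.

Frame 1: AGG ATG TAC GCA AAT GAC TTG GTC ATA TGA ATG TGG GCC AAC CAT TGA — ATG at 4, stop TGA at 28 → 27 nt; ATG at 31, stop TGA at 46 → 18 nt.
Frame 2: GGA TGT ACG CAA ATG ACT TGG TCA TAT GAA TGT GGG CCA ACC ATT GAG — no ATG→stop ORF.
Frame 3: GAT GTA CGC AAA TGA CTT GGT CAT ATG AAT GTG GGC CAA CCA TTG — no ATG→stop ORF.
Frame 1 has an ORF of 27 nucleotides (positions 4–30) ≥ 24, so yes.

yes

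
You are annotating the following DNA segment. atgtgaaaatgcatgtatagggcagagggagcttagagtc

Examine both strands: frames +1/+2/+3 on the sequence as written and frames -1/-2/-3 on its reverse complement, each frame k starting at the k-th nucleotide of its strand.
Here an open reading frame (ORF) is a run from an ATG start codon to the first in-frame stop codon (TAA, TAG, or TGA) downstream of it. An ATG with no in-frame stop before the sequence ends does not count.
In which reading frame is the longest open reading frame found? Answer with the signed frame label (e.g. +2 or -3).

+1

Reverse complement (5'→3'): GACTCTAAGCTCCCTCTGCCCTATACATGCATTTTCACAT
Frame +1: ATG TGA AAA TGC ATG TAT AGG GCA GAG GGA GCT TAG AGT — ATG at 1, stop TGA at 4 → 6 nt; ATG at 13, stop TAG at 34 → 24 nt.
Frame +2: TGT GAA AAT GCA TGT ATA GGG CAG AGG GAG CTT AGA GTC — no ATG→stop ORF.
Frame +3: GTG AAA ATG CAT GTA TAG GGC AGA GGG AGC TTA GAG — ATG at 9, stop TAG at 18 → 12 nt.
Frame -1: GAC TCT AAG CTC CCT CTG CCC TAT ACA TGC ATT TTC ACA — no ATG→stop ORF.
Frame -2: ACT CTA AGC TCC CTC TGC CCT ATA CAT GCA TTT TCA CAT — no ATG→stop ORF.
Frame -3: CTC TAA GCT CCC TCT GCC CTA TAC ATG CAT TTT CAC — no ATG→stop ORF.
Longest ORF is 24 nt in frame +1 (positions 13–36).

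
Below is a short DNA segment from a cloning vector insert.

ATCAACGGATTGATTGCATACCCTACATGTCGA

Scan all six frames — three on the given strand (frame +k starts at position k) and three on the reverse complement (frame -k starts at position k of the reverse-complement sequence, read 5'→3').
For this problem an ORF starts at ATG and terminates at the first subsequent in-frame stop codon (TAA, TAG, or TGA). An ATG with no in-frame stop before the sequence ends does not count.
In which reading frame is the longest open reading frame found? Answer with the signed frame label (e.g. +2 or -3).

-3

Reverse complement (5'→3'): TCGACATGTAGGGTATGCAATCAATCCGTTGAT
Frame +1: ATC AAC GGA TTG ATT GCA TAC CCT ACA TGT CGA — no ATG→stop ORF.
Frame +2: TCA ACG GAT TGA TTG CAT ACC CTA CAT GTC — no ATG→stop ORF.
Frame +3: CAA CGG ATT GAT TGC ATA CCC TAC ATG TCG — no ATG→stop ORF.
Frame -1: TCG ACA TGT AGG GTA TGC AAT CAA TCC GTT GAT — no ATG→stop ORF.
Frame -2: CGA CAT GTA GGG TAT GCA ATC AAT CCG TTG — no ATG→stop ORF.
Frame -3: GAC ATG TAG GGT ATG CAA TCA ATC CGT TGA — ATG at 6, stop TAG at 9 → 6 nt; ATG at 15, stop TGA at 30 → 18 nt.
Longest ORF is 18 nt in frame -3 (positions 15–32).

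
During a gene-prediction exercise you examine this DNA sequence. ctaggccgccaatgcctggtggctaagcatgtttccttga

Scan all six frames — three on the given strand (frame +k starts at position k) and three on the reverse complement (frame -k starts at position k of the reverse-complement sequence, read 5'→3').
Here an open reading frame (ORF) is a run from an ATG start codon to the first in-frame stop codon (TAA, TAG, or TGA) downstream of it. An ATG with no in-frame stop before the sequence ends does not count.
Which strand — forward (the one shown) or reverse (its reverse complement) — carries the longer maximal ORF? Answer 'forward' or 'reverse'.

reverse

Reverse complement (5'→3'): TCAAGGAAACATGCTTAGCCACCAGGCATTGGCGGCCTAG
Frame +1: CTA GGC CGC CAA TGC CTG GTG GCT AAG CAT GTT TCC TTG — no ATG→stop ORF.
Frame +2: TAG GCC GCC AAT GCC TGG TGG CTA AGC ATG TTT CCT TGA — ATG at 29, stop TGA at 38 → 12 nt.
Frame +3: AGG CCG CCA ATG CCT GGT GGC TAA GCA TGT TTC CTT — ATG at 12, stop TAA at 24 → 15 nt.
Frame -1: TCA AGG AAA CAT GCT TAG CCA CCA GGC ATT GGC GGC CTA — no ATG→stop ORF.
Frame -2: CAA GGA AAC ATG CTT AGC CAC CAG GCA TTG GCG GCC TAG — ATG at 11, stop TAG at 38 → 30 nt.
Frame -3: AAG GAA ACA TGC TTA GCC ACC AGG CAT TGG CGG CCT — no ATG→stop ORF.
Forward-strand max 15 nt; reverse-strand max 30 nt. The reverse strand has the longer ORF.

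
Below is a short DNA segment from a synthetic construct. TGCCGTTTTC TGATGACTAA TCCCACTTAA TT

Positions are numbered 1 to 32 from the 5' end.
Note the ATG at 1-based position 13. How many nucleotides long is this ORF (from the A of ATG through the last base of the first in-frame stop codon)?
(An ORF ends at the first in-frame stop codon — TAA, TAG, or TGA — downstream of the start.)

18

Codons from position 13: ATG (13–15), ACT (16–18), AAT (19–21), CCC (22–24), ACT (25–27), TAA (28–30).
TAA is the first in-frame stop; ORF spans 13–30, 18 nucleotides.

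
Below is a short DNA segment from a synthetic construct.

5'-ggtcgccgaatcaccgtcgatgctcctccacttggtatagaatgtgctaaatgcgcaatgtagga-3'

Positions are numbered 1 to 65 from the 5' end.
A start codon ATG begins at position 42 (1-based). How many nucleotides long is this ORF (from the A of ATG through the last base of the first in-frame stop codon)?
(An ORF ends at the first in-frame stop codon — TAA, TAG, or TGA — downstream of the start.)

9

Codons from position 42: ATG (42–44), TGC (45–47), TAA (48–50).
TAA is the first in-frame stop; ORF spans 42–50, 9 nucleotides.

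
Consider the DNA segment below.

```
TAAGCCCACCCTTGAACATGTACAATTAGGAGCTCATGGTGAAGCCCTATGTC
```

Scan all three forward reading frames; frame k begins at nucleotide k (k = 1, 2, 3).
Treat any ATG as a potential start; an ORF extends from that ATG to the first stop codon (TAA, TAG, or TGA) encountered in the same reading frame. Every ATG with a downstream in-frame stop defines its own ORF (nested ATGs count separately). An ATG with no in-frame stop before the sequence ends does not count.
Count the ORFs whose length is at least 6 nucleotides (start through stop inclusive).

Frame 1: TAA GCC CAC CCT TGA ACA TGT ACA ATT AGG AGC TCA TGG TGA AGC CCT ATG — no ATG→stop ORF.
Frame 2: AAG CCC ACC CTT GAA CAT GTA CAA TTA GGA GCT CAT GGT GAA GCC CTA TGT — no ATG→stop ORF.
Frame 3: AGC CCA CCC TTG AAC ATG TAC AAT TAG GAG CTC ATG GTG AAG CCC TAT GTC — ATG at 18, stop TAG at 27 → 12 nt.
ORFs ≥ 6 nucleotides: frame 3 18–29 (12 nucleotides). Count = 1.

1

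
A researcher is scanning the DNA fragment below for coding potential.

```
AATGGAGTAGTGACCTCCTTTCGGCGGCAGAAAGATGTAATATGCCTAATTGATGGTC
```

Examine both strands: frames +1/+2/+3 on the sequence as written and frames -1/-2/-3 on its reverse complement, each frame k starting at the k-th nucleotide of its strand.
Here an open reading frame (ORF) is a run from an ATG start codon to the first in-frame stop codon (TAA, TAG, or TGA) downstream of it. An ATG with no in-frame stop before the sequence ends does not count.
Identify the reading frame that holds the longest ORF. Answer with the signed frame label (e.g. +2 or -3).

+3

Reverse complement (5'→3'): GACCATCAATTAGGCATATTACATCTTTCTGCCGCCGAAAGGAGGTCACTACTCCATT
Frame +1: AAT GGA GTA GTG ACC TCC TTT CGG CGG CAG AAA GAT GTA ATA TGC CTA ATT GAT GGT — no ATG→stop ORF.
Frame +2: ATG GAG TAG TGA CCT CCT TTC GGC GGC AGA AAG ATG TAA TAT GCC TAA TTG ATG GTC — ATG at 2, stop TAG at 8 → 9 nt; ATG at 35, stop TAA at 38 → 6 nt.
Frame +3: TGG AGT AGT GAC CTC CTT TCG GCG GCA GAA AGA TGT AAT ATG CCT AAT TGA TGG — ATG at 42, stop TGA at 51 → 12 nt.
Frame -1: GAC CAT CAA TTA GGC ATA TTA CAT CTT TCT GCC GCC GAA AGG AGG TCA CTA CTC CAT — no ATG→stop ORF.
Frame -2: ACC ATC AAT TAG GCA TAT TAC ATC TTT CTG CCG CCG AAA GGA GGT CAC TAC TCC ATT — no ATG→stop ORF.
Frame -3: CCA TCA ATT AGG CAT ATT ACA TCT TTC TGC CGC CGA AAG GAG GTC ACT ACT CCA — no ATG→stop ORF.
Longest ORF is 12 nt in frame +3 (positions 42–53).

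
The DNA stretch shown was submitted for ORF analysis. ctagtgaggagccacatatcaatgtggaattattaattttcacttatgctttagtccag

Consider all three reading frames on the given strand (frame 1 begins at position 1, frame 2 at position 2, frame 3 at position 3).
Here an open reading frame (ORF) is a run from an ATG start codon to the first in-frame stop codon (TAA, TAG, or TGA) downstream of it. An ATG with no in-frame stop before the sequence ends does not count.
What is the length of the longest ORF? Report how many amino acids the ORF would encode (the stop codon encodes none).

Frame 1: CTA GTG AGG AGC CAC ATA TCA ATG TGG AAT TAT TAA TTT TCA CTT ATG CTT TAG TCC — ATG at 22, stop TAA at 34 → 15 nt; ATG at 46, stop TAG at 52 → 9 nt.
Frame 2: TAG TGA GGA GCC ACA TAT CAA TGT GGA ATT ATT AAT TTT CAC TTA TGC TTT AGT CCA — no ATG→stop ORF.
Frame 3: AGT GAG GAG CCA CAT ATC AAT GTG GAA TTA TTA ATT TTC ACT TAT GCT TTA GTC CAG — no ATG→stop ORF.
Longest: frame 1, positions 22–36, 15 nt = 5 codons = 4 aa. → 4 amino acids.

4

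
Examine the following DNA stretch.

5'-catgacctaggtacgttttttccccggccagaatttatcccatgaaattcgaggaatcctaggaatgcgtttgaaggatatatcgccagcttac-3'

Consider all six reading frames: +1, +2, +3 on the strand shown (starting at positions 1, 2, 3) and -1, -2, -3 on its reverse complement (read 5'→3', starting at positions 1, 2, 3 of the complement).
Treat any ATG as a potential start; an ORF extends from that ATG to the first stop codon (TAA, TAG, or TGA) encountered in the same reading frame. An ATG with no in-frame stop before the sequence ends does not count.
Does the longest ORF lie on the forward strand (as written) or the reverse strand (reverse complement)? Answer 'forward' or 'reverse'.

forward

Reverse complement (5'→3'): GTAAGCTGGCGATATATCCTTCAAACGCATTCCTAGGATTCCTCGAATTTCATGGGATAAATTCTGGCCGGGGAAAAAACGTACCTAGGTCATG
Frame +1: CAT GAC CTA GGT ACG TTT TTT CCC CGG CCA GAA TTT ATC CCA TGA AAT TCG AGG AAT CCT AGG AAT GCG TTT GAA GGA TAT ATC GCC AGC TTA — no ATG→stop ORF.
Frame +2: ATG ACC TAG GTA CGT TTT TTC CCC GGC CAG AAT TTA TCC CAT GAA ATT CGA GGA ATC CTA GGA ATG CGT TTG AAG GAT ATA TCG CCA GCT TAC — ATG at 2, stop TAG at 8 → 9 nt.
Frame +3: TGA CCT AGG TAC GTT TTT TCC CCG GCC AGA ATT TAT CCC ATG AAA TTC GAG GAA TCC TAG GAA TGC GTT TGA AGG ATA TAT CGC CAG CTT — ATG at 42, stop TAG at 60 → 21 nt.
Frame -1: GTA AGC TGG CGA TAT ATC CTT CAA ACG CAT TCC TAG GAT TCC TCG AAT TTC ATG GGA TAA ATT CTG GCC GGG GAA AAA ACG TAC CTA GGT CAT — ATG at 52, stop TAA at 58 → 9 nt.
Frame -2: TAA GCT GGC GAT ATA TCC TTC AAA CGC ATT CCT AGG ATT CCT CGA ATT TCA TGG GAT AAA TTC TGG CCG GGG AAA AAA CGT ACC TAG GTC ATG — no ATG→stop ORF.
Frame -3: AAG CTG GCG ATA TAT CCT TCA AAC GCA TTC CTA GGA TTC CTC GAA TTT CAT GGG ATA AAT TCT GGC CGG GGA AAA AAC GTA CCT AGG TCA — no ATG→stop ORF.
Forward-strand max 21 nt; reverse-strand max 9 nt. The forward strand has the longer ORF.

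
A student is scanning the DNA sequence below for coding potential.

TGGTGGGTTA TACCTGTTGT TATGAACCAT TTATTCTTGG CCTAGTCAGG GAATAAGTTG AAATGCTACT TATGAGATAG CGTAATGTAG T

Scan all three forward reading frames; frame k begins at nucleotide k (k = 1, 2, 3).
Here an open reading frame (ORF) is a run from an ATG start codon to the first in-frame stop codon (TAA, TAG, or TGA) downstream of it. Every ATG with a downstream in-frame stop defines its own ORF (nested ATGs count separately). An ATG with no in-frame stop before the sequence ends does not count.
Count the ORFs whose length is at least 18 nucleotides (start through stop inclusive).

Frame 1: TGG TGG GTT ATA CCT GTT GTT ATG AAC CAT TTA TTC TTG GCC TAG TCA GGG AAT AAG TTG AAA TGC TAC TTA TGA GAT AGC GTA ATG TAG — ATG at 22, stop TAG at 43 → 24 nt; ATG at 85, stop TAG at 88 → 6 nt.
Frame 2: GGT GGG TTA TAC CTG TTG TTA TGA ACC ATT TAT TCT TGG CCT AGT CAG GGA ATA AGT TGA AAT GCT ACT TAT GAG ATA GCG TAA TGT AGT — no ATG→stop ORF.
Frame 3: GTG GGT TAT ACC TGT TGT TAT GAA CCA TTT ATT CTT GGC CTA GTC AGG GAA TAA GTT GAA ATG CTA CTT ATG AGA TAG CGT AAT GTA — ATG at 63, stop TAG at 78 → 18 nt; ATG at 72, stop TAG at 78 → 9 nt.
ORFs ≥ 18 nucleotides: frame 1 22–45 (24 nucleotides), frame 3 63–80 (18 nucleotides). Count = 2.

2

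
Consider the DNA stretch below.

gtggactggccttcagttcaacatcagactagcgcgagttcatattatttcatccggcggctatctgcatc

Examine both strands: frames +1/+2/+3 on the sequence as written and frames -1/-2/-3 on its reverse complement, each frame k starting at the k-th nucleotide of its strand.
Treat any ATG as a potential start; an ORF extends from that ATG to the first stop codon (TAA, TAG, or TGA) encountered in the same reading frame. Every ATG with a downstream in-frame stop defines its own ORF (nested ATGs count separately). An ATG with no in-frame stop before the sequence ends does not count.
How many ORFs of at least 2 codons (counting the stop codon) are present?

4

Reverse complement (5'→3'): GATGCAGATAGCCGCCGGATGAAATAATATGAACTCGCGCTAGTCTGATGTTGAACTGAAGGCCAGTCCAC
Frame +1: GTG GAC TGG CCT TCA GTT CAA CAT CAG ACT AGC GCG AGT TCA TAT TAT TTC ATC CGG CGG CTA TCT GCA — no ATG→stop ORF.
Frame +2: TGG ACT GGC CTT CAG TTC AAC ATC AGA CTA GCG CGA GTT CAT ATT ATT TCA TCC GGC GGC TAT CTG CAT — no ATG→stop ORF.
Frame +3: GGA CTG GCC TTC AGT TCA ACA TCA GAC TAG CGC GAG TTC ATA TTA TTT CAT CCG GCG GCT ATC TGC ATC — no ATG→stop ORF.
Frame -1: GAT GCA GAT AGC CGC CGG ATG AAA TAA TAT GAA CTC GCG CTA GTC TGA TGT TGA ACT GAA GGC CAG TCC — ATG at 19, stop TAA at 25 → 9 nt.
Frame -2: ATG CAG ATA GCC GCC GGA TGA AAT AAT ATG AAC TCG CGC TAG TCT GAT GTT GAA CTG AAG GCC AGT CCA — ATG at 2, stop TGA at 20 → 21 nt; ATG at 29, stop TAG at 41 → 15 nt.
Frame -3: TGC AGA TAG CCG CCG GAT GAA ATA ATA TGA ACT CGC GCT AGT CTG ATG TTG AAC TGA AGG CCA GTC CAC — ATG at 48, stop TGA at 57 → 12 nt.
ORFs ≥ 2 codons: frame -1 19–27 (3 codons), frame -2 2–22 (7 codons), frame -2 29–43 (5 codons), frame -3 48–59 (4 codons). Count = 4.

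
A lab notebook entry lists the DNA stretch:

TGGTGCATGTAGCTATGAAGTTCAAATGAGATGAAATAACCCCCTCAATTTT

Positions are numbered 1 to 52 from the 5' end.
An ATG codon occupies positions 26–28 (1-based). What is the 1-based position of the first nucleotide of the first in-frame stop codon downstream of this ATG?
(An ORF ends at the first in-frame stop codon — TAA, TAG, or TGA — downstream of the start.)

Codons from position 26: ATG (26–28), AGA (29–31), TGA (32–34).
TGA is a stop codon; it begins at position 32.

32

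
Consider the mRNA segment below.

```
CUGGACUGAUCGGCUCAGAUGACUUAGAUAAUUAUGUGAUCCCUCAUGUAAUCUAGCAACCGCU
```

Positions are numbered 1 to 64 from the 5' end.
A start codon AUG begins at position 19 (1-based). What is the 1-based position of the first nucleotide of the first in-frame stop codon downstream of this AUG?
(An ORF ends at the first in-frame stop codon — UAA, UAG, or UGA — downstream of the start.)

25

Codons from position 19: AUG (19–21), ACU (22–24), UAG (25–27).
UAG is a stop codon; it begins at position 25.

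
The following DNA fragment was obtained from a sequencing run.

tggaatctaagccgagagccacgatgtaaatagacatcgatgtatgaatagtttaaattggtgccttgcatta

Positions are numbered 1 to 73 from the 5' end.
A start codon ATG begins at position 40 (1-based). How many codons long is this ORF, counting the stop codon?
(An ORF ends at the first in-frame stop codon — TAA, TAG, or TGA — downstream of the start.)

4

Codons from position 40: ATG (40–42), TAT (43–45), GAA (46–48), TAG (49–51).
TAG is the first in-frame stop; that's 4 codons including the stop.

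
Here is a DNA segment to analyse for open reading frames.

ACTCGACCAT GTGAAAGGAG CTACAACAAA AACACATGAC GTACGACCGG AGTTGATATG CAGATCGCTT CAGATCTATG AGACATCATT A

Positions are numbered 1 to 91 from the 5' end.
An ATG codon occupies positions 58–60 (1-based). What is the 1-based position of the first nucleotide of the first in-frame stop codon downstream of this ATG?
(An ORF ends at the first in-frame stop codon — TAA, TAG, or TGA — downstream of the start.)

79

Codons from position 58: ATG (58–60), CAG (61–63), ATC (64–66), GCT (67–69), TCA (70–72), GAT (73–75), CTA (76–78), TGA (79–81).
TGA is a stop codon; it begins at position 79.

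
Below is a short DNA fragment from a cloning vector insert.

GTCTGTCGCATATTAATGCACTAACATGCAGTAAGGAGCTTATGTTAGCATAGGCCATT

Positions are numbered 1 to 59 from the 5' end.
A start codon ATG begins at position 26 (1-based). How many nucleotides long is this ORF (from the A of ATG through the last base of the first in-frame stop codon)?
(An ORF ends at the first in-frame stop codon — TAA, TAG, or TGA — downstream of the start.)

Codons from position 26: ATG (26–28), CAG (29–31), TAA (32–34).
TAA is the first in-frame stop; ORF spans 26–34, 9 nucleotides.

9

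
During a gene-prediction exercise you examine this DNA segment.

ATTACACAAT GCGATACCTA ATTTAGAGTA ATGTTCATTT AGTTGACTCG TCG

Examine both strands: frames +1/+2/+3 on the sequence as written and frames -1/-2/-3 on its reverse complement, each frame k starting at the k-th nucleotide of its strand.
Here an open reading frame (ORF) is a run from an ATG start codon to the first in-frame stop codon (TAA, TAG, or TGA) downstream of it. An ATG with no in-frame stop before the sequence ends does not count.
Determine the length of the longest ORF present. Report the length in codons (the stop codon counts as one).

Reverse complement (5'→3'): CGACGAGTCAACTAAATGAACATTACTCTAAATTAGGTATCGCATTGTGTAAT
Frame +1: ATT ACA CAA TGC GAT ACC TAA TTT AGA GTA ATG TTC ATT TAG TTG ACT CGT — ATG at 31, stop TAG at 40 → 12 nt.
Frame +2: TTA CAC AAT GCG ATA CCT AAT TTA GAG TAA TGT TCA TTT AGT TGA CTC GTC — no ATG→stop ORF.
Frame +3: TAC ACA ATG CGA TAC CTA ATT TAG AGT AAT GTT CAT TTA GTT GAC TCG TCG — ATG at 9, stop TAG at 24 → 18 nt.
Frame -1: CGA CGA GTC AAC TAA ATG AAC ATT ACT CTA AAT TAG GTA TCG CAT TGT GTA — ATG at 16, stop TAG at 34 → 21 nt.
Frame -2: GAC GAG TCA ACT AAA TGA ACA TTA CTC TAA ATT AGG TAT CGC ATT GTG TAA — no ATG→stop ORF.
Frame -3: ACG AGT CAA CTA AAT GAA CAT TAC TCT AAA TTA GGT ATC GCA TTG TGT AAT — no ATG→stop ORF.
Longest: frame -1, positions 16–36, 21 nt = 7 codons = 6 aa. → 7 codons.

7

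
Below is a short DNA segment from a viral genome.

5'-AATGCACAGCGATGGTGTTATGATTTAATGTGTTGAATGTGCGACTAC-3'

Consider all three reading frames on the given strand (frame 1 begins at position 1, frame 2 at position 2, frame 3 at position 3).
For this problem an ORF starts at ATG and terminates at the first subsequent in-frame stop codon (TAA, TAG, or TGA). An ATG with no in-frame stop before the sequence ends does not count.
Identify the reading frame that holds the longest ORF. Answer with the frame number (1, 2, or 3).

2

Frame 1: AAT GCA CAG CGA TGG TGT TAT GAT TTA ATG TGT TGA ATG TGC GAC TAC — ATG at 28, stop TGA at 34 → 9 nt.
Frame 2: ATG CAC AGC GAT GGT GTT ATG ATT TAA TGT GTT GAA TGT GCG ACT — ATG at 2, stop TAA at 26 → 27 nt; ATG at 20, stop TAA at 26 → 9 nt.
Frame 3: TGC ACA GCG ATG GTG TTA TGA TTT AAT GTG TTG AAT GTG CGA CTA — ATG at 12, stop TGA at 21 → 12 nt.
Longest ORF is 27 nt in frame 2 (positions 2–28).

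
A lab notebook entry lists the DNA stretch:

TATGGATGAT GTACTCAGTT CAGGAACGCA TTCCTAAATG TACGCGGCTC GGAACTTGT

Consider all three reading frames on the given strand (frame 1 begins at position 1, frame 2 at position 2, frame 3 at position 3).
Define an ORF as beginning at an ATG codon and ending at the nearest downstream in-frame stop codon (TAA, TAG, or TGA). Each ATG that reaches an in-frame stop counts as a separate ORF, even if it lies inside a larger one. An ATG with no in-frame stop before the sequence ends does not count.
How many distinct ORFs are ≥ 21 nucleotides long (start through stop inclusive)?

Frame 1: TAT GGA TGA TGT ACT CAG TTC AGG AAC GCA TTC CTA AAT GTA CGC GGC TCG GAA CTT — no ATG→stop ORF.
Frame 2: ATG GAT GAT GTA CTC AGT TCA GGA ACG CAT TCC TAA ATG TAC GCG GCT CGG AAC TTG — ATG at 2, stop TAA at 35 → 36 nt.
Frame 3: TGG ATG ATG TAC TCA GTT CAG GAA CGC ATT CCT AAA TGT ACG CGG CTC GGA ACT TGT — no ATG→stop ORF.
ORFs ≥ 21 nucleotides: frame 2 2–37 (36 nucleotides). Count = 1.

1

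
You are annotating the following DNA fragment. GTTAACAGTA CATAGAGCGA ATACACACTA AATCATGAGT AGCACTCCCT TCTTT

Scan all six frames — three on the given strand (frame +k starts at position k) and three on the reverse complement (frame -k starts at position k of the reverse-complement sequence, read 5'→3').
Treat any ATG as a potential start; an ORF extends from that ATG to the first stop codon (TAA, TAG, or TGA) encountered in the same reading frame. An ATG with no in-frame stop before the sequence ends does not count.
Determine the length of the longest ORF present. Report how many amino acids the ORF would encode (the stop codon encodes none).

3

Reverse complement (5'→3'): AAAGAAGGGAGTGCTACTCATGATTTAGTGTGTATTCGCTCTATGTACTGTTAAC
Frame +1: GTT AAC AGT ACA TAG AGC GAA TAC ACA CTA AAT CAT GAG TAG CAC TCC CTT CTT — no ATG→stop ORF.
Frame +2: TTA ACA GTA CAT AGA GCG AAT ACA CAC TAA ATC ATG AGT AGC ACT CCC TTC TTT — no ATG→stop ORF.
Frame +3: TAA CAG TAC ATA GAG CGA ATA CAC ACT AAA TCA TGA GTA GCA CTC CCT TCT — no ATG→stop ORF.
Frame -1: AAA GAA GGG AGT GCT ACT CAT GAT TTA GTG TGT ATT CGC TCT ATG TAC TGT TAA — ATG at 43, stop TAA at 52 → 12 nt.
Frame -2: AAG AAG GGA GTG CTA CTC ATG ATT TAG TGT GTA TTC GCT CTA TGT ACT GTT AAC — ATG at 20, stop TAG at 26 → 9 nt.
Frame -3: AGA AGG GAG TGC TAC TCA TGA TTT AGT GTG TAT TCG CTC TAT GTA CTG TTA — no ATG→stop ORF.
Longest: frame -1, positions 43–54, 12 nt = 4 codons = 3 aa. → 3 amino acids.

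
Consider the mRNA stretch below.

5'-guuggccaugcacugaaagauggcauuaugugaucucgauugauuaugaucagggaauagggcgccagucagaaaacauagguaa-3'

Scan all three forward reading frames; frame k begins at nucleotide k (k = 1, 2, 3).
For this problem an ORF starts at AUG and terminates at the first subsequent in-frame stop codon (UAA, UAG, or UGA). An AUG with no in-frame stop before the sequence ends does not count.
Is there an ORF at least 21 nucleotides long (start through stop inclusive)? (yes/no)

Frame 1: GUU GGC CAU GCA CUG AAA GAU GGC AUU AUG UGA UCU CGA UUG AUU AUG AUC AGG GAA UAG GGC GCC AGU CAG AAA ACA UAG GUA — AUG at 28, stop UGA at 31 → 6 nt; AUG at 46, stop UAG at 58 → 15 nt.
Frame 2: UUG GCC AUG CAC UGA AAG AUG GCA UUA UGU GAU CUC GAU UGA UUA UGA UCA GGG AAU AGG GCG CCA GUC AGA AAA CAU AGG UAA — AUG at 8, stop UGA at 14 → 9 nt; AUG at 20, stop UGA at 41 → 24 nt.
Frame 3: UGG CCA UGC ACU GAA AGA UGG CAU UAU GUG AUC UCG AUU GAU UAU GAU CAG GGA AUA GGG CGC CAG UCA GAA AAC AUA GGU — no AUG→stop ORF.
Frame 2 has an ORF of 24 nucleotides (positions 20–43) ≥ 21, so yes.

yes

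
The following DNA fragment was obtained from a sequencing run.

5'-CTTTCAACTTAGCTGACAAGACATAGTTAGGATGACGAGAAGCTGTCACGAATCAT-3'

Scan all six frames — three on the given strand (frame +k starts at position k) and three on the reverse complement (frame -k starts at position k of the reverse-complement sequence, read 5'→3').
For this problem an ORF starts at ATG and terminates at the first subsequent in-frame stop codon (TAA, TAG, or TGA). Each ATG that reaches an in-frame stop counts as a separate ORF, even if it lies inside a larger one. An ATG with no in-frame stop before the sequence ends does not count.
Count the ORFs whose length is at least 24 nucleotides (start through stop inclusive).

1

Reverse complement (5'→3'): ATGATTCGTGACAGCTTCTCGTCATCCTAACTATGTCTTGTCAGCTAAGTTGAAAG
Frame +1: CTT TCA ACT TAG CTG ACA AGA CAT AGT TAG GAT GAC GAG AAG CTG TCA CGA ATC — no ATG→stop ORF.
Frame +2: TTT CAA CTT AGC TGA CAA GAC ATA GTT AGG ATG ACG AGA AGC TGT CAC GAA TCA — no ATG→stop ORF.
Frame +3: TTC AAC TTA GCT GAC AAG ACA TAG TTA GGA TGA CGA GAA GCT GTC ACG AAT CAT — no ATG→stop ORF.
Frame -1: ATG ATT CGT GAC AGC TTC TCG TCA TCC TAA CTA TGT CTT GTC AGC TAA GTT GAA — ATG at 1, stop TAA at 28 → 30 nt.
Frame -2: TGA TTC GTG ACA GCT TCT CGT CAT CCT AAC TAT GTC TTG TCA GCT AAG TTG AAA — no ATG→stop ORF.
Frame -3: GAT TCG TGA CAG CTT CTC GTC ATC CTA ACT ATG TCT TGT CAG CTA AGT TGA AAG — ATG at 33, stop TGA at 51 → 21 nt.
ORFs ≥ 24 nucleotides: frame -1 1–30 (30 nucleotides). Count = 1.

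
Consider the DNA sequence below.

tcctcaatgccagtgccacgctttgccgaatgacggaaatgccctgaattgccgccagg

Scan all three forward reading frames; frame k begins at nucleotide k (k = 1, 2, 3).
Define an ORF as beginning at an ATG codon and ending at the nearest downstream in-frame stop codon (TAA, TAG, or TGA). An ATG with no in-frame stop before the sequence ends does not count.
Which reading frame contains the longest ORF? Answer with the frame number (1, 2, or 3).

Frame 1: TCC TCA ATG CCA GTG CCA CGC TTT GCC GAA TGA CGG AAA TGC CCT GAA TTG CCG CCA — ATG at 7, stop TGA at 31 → 27 nt.
Frame 2: CCT CAA TGC CAG TGC CAC GCT TTG CCG AAT GAC GGA AAT GCC CTG AAT TGC CGC CAG — no ATG→stop ORF.
Frame 3: CTC AAT GCC AGT GCC ACG CTT TGC CGA ATG ACG GAA ATG CCC TGA ATT GCC GCC AGG — ATG at 30, stop TGA at 45 → 18 nt; ATG at 39, stop TGA at 45 → 9 nt.
Longest ORF is 27 nt in frame 1 (positions 7–33).

1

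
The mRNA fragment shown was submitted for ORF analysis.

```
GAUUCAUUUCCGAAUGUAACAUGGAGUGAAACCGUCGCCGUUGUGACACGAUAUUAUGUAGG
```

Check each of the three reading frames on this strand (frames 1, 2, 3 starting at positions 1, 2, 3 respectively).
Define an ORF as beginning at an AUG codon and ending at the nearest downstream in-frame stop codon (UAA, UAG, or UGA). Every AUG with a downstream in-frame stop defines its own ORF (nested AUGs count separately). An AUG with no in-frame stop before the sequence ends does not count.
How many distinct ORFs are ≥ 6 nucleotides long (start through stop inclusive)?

Frame 1: GAU UCA UUU CCG AAU GUA ACA UGG AGU GAA ACC GUC GCC GUU GUG ACA CGA UAU UAU GUA — no AUG→stop ORF.
Frame 2: AUU CAU UUC CGA AUG UAA CAU GGA GUG AAA CCG UCG CCG UUG UGA CAC GAU AUU AUG UAG — AUG at 14, stop UAA at 17 → 6 nt; AUG at 56, stop UAG at 59 → 6 nt.
Frame 3: UUC AUU UCC GAA UGU AAC AUG GAG UGA AAC CGU CGC CGU UGU GAC ACG AUA UUA UGU AGG — AUG at 21, stop UGA at 27 → 9 nt.
ORFs ≥ 6 nucleotides: frame 2 14–19 (6 nucleotides), frame 2 56–61 (6 nucleotides), frame 3 21–29 (9 nucleotides). Count = 3.

3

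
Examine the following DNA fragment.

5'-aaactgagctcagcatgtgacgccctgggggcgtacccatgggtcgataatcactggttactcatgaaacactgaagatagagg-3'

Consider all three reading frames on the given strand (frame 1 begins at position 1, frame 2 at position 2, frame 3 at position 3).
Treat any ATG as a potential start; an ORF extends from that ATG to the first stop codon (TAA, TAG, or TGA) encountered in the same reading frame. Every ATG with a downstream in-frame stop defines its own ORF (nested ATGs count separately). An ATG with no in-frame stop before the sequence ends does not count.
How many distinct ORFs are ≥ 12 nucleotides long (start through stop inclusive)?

Frame 1: AAA CTG AGC TCA GCA TGT GAC GCC CTG GGG GCG TAC CCA TGG GTC GAT AAT CAC TGG TTA CTC ATG AAA CAC TGA AGA TAG AGG — ATG at 64, stop TGA at 73 → 12 nt.
Frame 2: AAC TGA GCT CAG CAT GTG ACG CCC TGG GGG CGT ACC CAT GGG TCG ATA ATC ACT GGT TAC TCA TGA AAC ACT GAA GAT AGA — no ATG→stop ORF.
Frame 3: ACT GAG CTC AGC ATG TGA CGC CCT GGG GGC GTA CCC ATG GGT CGA TAA TCA CTG GTT ACT CAT GAA ACA CTG AAG ATA GAG — ATG at 15, stop TGA at 18 → 6 nt; ATG at 39, stop TAA at 48 → 12 nt.
ORFs ≥ 12 nucleotides: frame 1 64–75 (12 nucleotides), frame 3 39–50 (12 nucleotides). Count = 2.

2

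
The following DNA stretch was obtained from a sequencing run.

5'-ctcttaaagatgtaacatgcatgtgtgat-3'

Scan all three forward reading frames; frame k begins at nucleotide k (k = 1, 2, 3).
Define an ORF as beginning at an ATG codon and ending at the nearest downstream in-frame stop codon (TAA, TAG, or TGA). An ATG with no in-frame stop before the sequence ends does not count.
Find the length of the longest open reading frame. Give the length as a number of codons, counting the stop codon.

4

Frame 1: CTC TTA AAG ATG TAA CAT GCA TGT GTG — ATG at 10, stop TAA at 13 → 6 nt.
Frame 2: TCT TAA AGA TGT AAC ATG CAT GTG TGA — ATG at 17, stop TGA at 26 → 12 nt.
Frame 3: CTT AAA GAT GTA ACA TGC ATG TGT GAT — no ATG→stop ORF.
Longest: frame 2, positions 17–28, 12 nt = 4 codons = 3 aa. → 4 codons.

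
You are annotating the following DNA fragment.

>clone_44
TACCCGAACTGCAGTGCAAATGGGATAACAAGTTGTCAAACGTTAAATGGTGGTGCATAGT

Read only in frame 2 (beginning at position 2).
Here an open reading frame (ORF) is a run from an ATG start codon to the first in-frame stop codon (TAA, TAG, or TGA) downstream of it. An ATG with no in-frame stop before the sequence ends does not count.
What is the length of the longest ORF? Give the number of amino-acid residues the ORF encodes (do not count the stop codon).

2

Frame 2: ACC CGA ACT GCA GTG CAA ATG GGA TAA CAA GTT GTC AAA CGT TAA ATG GTG GTG CAT AGT — ATG at 20, stop TAA at 26 → 9 nt.
Longest: frame 2, positions 20–28, 9 nt = 3 codons = 2 aa. → 2 amino acids.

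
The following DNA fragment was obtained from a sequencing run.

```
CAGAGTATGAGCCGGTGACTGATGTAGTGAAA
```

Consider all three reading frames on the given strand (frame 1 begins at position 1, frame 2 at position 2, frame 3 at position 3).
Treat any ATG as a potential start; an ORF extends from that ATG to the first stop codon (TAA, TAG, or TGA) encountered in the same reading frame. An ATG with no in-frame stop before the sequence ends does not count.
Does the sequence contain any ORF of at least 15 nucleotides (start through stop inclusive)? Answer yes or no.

Frame 1: CAG AGT ATG AGC CGG TGA CTG ATG TAG TGA — ATG at 7, stop TGA at 16 → 12 nt; ATG at 22, stop TAG at 25 → 6 nt.
Frame 2: AGA GTA TGA GCC GGT GAC TGA TGT AGT GAA — no ATG→stop ORF.
Frame 3: GAG TAT GAG CCG GTG ACT GAT GTA GTG AAA — no ATG→stop ORF.
Largest ORF found is 12 nucleotides < 15, so no.

no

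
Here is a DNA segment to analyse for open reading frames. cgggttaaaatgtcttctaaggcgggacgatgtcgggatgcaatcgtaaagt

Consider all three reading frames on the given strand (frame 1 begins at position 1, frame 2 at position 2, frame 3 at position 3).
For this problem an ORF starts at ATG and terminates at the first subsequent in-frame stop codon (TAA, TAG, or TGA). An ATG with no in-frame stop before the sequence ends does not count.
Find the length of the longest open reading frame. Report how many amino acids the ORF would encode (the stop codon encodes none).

3

Frame 1: CGG GTT AAA ATG TCT TCT AAG GCG GGA CGA TGT CGG GAT GCA ATC GTA AAG — no ATG→stop ORF.
Frame 2: GGG TTA AAA TGT CTT CTA AGG CGG GAC GAT GTC GGG ATG CAA TCG TAA AGT — ATG at 38, stop TAA at 47 → 12 nt.
Frame 3: GGT TAA AAT GTC TTC TAA GGC GGG ACG ATG TCG GGA TGC AAT CGT AAA — no ATG→stop ORF.
Longest: frame 2, positions 38–49, 12 nt = 4 codons = 3 aa. → 3 amino acids.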